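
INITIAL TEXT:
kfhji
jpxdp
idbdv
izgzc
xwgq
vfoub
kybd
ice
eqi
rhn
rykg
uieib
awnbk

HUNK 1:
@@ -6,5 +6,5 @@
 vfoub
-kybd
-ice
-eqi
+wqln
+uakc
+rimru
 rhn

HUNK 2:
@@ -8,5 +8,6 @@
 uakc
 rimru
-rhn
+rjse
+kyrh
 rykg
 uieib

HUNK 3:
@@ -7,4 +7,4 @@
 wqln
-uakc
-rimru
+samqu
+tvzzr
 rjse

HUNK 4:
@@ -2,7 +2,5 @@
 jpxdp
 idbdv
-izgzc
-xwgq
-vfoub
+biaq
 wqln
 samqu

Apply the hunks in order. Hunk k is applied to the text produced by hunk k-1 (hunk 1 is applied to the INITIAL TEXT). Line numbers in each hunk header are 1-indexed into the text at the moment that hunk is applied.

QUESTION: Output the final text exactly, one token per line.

Answer: kfhji
jpxdp
idbdv
biaq
wqln
samqu
tvzzr
rjse
kyrh
rykg
uieib
awnbk

Derivation:
Hunk 1: at line 6 remove [kybd,ice,eqi] add [wqln,uakc,rimru] -> 13 lines: kfhji jpxdp idbdv izgzc xwgq vfoub wqln uakc rimru rhn rykg uieib awnbk
Hunk 2: at line 8 remove [rhn] add [rjse,kyrh] -> 14 lines: kfhji jpxdp idbdv izgzc xwgq vfoub wqln uakc rimru rjse kyrh rykg uieib awnbk
Hunk 3: at line 7 remove [uakc,rimru] add [samqu,tvzzr] -> 14 lines: kfhji jpxdp idbdv izgzc xwgq vfoub wqln samqu tvzzr rjse kyrh rykg uieib awnbk
Hunk 4: at line 2 remove [izgzc,xwgq,vfoub] add [biaq] -> 12 lines: kfhji jpxdp idbdv biaq wqln samqu tvzzr rjse kyrh rykg uieib awnbk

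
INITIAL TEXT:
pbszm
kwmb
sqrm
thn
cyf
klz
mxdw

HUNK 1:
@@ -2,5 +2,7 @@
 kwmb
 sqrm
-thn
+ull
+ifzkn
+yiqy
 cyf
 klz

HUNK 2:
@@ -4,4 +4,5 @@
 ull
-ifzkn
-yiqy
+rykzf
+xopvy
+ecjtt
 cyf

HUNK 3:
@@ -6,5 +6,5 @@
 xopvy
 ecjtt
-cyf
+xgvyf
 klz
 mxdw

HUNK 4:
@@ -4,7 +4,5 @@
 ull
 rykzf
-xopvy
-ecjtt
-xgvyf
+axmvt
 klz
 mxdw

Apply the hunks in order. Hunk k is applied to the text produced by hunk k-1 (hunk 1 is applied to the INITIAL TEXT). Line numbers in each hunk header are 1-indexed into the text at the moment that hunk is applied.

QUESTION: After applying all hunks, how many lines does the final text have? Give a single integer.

Hunk 1: at line 2 remove [thn] add [ull,ifzkn,yiqy] -> 9 lines: pbszm kwmb sqrm ull ifzkn yiqy cyf klz mxdw
Hunk 2: at line 4 remove [ifzkn,yiqy] add [rykzf,xopvy,ecjtt] -> 10 lines: pbszm kwmb sqrm ull rykzf xopvy ecjtt cyf klz mxdw
Hunk 3: at line 6 remove [cyf] add [xgvyf] -> 10 lines: pbszm kwmb sqrm ull rykzf xopvy ecjtt xgvyf klz mxdw
Hunk 4: at line 4 remove [xopvy,ecjtt,xgvyf] add [axmvt] -> 8 lines: pbszm kwmb sqrm ull rykzf axmvt klz mxdw
Final line count: 8

Answer: 8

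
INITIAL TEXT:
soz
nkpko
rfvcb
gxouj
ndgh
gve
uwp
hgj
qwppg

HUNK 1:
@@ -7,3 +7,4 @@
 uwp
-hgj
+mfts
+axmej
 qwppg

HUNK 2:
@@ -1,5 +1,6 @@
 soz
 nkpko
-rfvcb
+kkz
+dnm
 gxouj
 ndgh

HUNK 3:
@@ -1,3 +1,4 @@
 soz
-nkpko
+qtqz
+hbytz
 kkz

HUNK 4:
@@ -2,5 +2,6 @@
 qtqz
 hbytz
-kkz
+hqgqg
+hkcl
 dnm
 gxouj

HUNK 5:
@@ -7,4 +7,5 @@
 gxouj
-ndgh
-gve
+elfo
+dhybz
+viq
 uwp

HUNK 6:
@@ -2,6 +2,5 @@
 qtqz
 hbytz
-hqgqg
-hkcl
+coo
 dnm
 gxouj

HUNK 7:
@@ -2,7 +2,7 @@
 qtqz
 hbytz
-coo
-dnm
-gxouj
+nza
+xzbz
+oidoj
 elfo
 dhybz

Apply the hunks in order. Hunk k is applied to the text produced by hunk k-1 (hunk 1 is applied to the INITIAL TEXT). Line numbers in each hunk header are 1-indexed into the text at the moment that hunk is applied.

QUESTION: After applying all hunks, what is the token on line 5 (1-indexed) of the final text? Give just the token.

Answer: xzbz

Derivation:
Hunk 1: at line 7 remove [hgj] add [mfts,axmej] -> 10 lines: soz nkpko rfvcb gxouj ndgh gve uwp mfts axmej qwppg
Hunk 2: at line 1 remove [rfvcb] add [kkz,dnm] -> 11 lines: soz nkpko kkz dnm gxouj ndgh gve uwp mfts axmej qwppg
Hunk 3: at line 1 remove [nkpko] add [qtqz,hbytz] -> 12 lines: soz qtqz hbytz kkz dnm gxouj ndgh gve uwp mfts axmej qwppg
Hunk 4: at line 2 remove [kkz] add [hqgqg,hkcl] -> 13 lines: soz qtqz hbytz hqgqg hkcl dnm gxouj ndgh gve uwp mfts axmej qwppg
Hunk 5: at line 7 remove [ndgh,gve] add [elfo,dhybz,viq] -> 14 lines: soz qtqz hbytz hqgqg hkcl dnm gxouj elfo dhybz viq uwp mfts axmej qwppg
Hunk 6: at line 2 remove [hqgqg,hkcl] add [coo] -> 13 lines: soz qtqz hbytz coo dnm gxouj elfo dhybz viq uwp mfts axmej qwppg
Hunk 7: at line 2 remove [coo,dnm,gxouj] add [nza,xzbz,oidoj] -> 13 lines: soz qtqz hbytz nza xzbz oidoj elfo dhybz viq uwp mfts axmej qwppg
Final line 5: xzbz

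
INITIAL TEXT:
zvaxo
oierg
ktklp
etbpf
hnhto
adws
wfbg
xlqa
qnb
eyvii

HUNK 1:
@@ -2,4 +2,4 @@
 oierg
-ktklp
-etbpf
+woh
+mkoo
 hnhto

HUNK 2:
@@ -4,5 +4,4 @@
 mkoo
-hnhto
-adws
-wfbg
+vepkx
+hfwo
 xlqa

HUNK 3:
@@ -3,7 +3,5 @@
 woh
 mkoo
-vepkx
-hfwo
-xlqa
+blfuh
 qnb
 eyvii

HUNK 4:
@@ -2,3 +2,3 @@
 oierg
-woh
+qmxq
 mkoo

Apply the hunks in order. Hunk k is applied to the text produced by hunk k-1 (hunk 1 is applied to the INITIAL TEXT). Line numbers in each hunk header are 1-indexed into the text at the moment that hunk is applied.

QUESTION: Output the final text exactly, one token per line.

Answer: zvaxo
oierg
qmxq
mkoo
blfuh
qnb
eyvii

Derivation:
Hunk 1: at line 2 remove [ktklp,etbpf] add [woh,mkoo] -> 10 lines: zvaxo oierg woh mkoo hnhto adws wfbg xlqa qnb eyvii
Hunk 2: at line 4 remove [hnhto,adws,wfbg] add [vepkx,hfwo] -> 9 lines: zvaxo oierg woh mkoo vepkx hfwo xlqa qnb eyvii
Hunk 3: at line 3 remove [vepkx,hfwo,xlqa] add [blfuh] -> 7 lines: zvaxo oierg woh mkoo blfuh qnb eyvii
Hunk 4: at line 2 remove [woh] add [qmxq] -> 7 lines: zvaxo oierg qmxq mkoo blfuh qnb eyvii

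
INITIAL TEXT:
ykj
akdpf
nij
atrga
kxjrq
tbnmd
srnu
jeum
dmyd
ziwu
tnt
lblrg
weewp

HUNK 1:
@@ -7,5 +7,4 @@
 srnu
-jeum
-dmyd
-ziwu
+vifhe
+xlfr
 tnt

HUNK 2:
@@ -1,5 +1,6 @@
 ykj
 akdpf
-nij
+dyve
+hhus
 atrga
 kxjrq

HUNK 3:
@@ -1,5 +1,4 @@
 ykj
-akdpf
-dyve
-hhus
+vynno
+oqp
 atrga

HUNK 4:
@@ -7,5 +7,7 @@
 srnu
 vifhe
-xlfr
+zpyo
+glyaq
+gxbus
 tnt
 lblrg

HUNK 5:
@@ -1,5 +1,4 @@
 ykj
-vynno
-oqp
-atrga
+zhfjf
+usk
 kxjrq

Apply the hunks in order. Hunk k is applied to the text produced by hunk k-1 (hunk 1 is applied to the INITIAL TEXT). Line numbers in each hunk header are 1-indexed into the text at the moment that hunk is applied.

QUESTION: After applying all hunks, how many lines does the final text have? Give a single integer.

Answer: 13

Derivation:
Hunk 1: at line 7 remove [jeum,dmyd,ziwu] add [vifhe,xlfr] -> 12 lines: ykj akdpf nij atrga kxjrq tbnmd srnu vifhe xlfr tnt lblrg weewp
Hunk 2: at line 1 remove [nij] add [dyve,hhus] -> 13 lines: ykj akdpf dyve hhus atrga kxjrq tbnmd srnu vifhe xlfr tnt lblrg weewp
Hunk 3: at line 1 remove [akdpf,dyve,hhus] add [vynno,oqp] -> 12 lines: ykj vynno oqp atrga kxjrq tbnmd srnu vifhe xlfr tnt lblrg weewp
Hunk 4: at line 7 remove [xlfr] add [zpyo,glyaq,gxbus] -> 14 lines: ykj vynno oqp atrga kxjrq tbnmd srnu vifhe zpyo glyaq gxbus tnt lblrg weewp
Hunk 5: at line 1 remove [vynno,oqp,atrga] add [zhfjf,usk] -> 13 lines: ykj zhfjf usk kxjrq tbnmd srnu vifhe zpyo glyaq gxbus tnt lblrg weewp
Final line count: 13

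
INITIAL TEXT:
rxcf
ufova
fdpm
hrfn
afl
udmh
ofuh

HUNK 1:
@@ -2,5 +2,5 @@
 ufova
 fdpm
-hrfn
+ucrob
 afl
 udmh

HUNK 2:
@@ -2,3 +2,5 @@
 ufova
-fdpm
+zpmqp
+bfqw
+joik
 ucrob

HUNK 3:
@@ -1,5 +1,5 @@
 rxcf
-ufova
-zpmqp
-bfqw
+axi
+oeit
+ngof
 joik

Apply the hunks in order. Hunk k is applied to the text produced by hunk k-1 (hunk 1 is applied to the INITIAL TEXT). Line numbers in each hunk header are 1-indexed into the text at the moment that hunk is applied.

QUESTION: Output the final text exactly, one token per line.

Hunk 1: at line 2 remove [hrfn] add [ucrob] -> 7 lines: rxcf ufova fdpm ucrob afl udmh ofuh
Hunk 2: at line 2 remove [fdpm] add [zpmqp,bfqw,joik] -> 9 lines: rxcf ufova zpmqp bfqw joik ucrob afl udmh ofuh
Hunk 3: at line 1 remove [ufova,zpmqp,bfqw] add [axi,oeit,ngof] -> 9 lines: rxcf axi oeit ngof joik ucrob afl udmh ofuh

Answer: rxcf
axi
oeit
ngof
joik
ucrob
afl
udmh
ofuh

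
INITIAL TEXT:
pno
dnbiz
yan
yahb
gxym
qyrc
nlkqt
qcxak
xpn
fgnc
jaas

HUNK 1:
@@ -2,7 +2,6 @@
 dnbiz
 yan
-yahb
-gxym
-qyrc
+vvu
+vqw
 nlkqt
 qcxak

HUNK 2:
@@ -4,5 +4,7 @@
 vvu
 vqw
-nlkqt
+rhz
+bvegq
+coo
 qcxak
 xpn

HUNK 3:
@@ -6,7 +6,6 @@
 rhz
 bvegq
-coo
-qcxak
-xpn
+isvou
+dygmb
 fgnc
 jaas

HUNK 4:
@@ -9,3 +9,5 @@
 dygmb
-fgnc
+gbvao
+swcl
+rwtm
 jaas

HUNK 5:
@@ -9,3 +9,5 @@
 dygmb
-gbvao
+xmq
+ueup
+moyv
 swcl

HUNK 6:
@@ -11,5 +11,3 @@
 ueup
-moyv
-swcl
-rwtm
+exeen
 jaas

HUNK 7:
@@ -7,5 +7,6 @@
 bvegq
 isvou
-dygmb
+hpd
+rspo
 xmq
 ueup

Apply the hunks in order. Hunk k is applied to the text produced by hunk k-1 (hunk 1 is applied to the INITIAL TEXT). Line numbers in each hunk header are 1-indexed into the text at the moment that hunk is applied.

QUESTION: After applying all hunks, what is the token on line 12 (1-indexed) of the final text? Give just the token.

Hunk 1: at line 2 remove [yahb,gxym,qyrc] add [vvu,vqw] -> 10 lines: pno dnbiz yan vvu vqw nlkqt qcxak xpn fgnc jaas
Hunk 2: at line 4 remove [nlkqt] add [rhz,bvegq,coo] -> 12 lines: pno dnbiz yan vvu vqw rhz bvegq coo qcxak xpn fgnc jaas
Hunk 3: at line 6 remove [coo,qcxak,xpn] add [isvou,dygmb] -> 11 lines: pno dnbiz yan vvu vqw rhz bvegq isvou dygmb fgnc jaas
Hunk 4: at line 9 remove [fgnc] add [gbvao,swcl,rwtm] -> 13 lines: pno dnbiz yan vvu vqw rhz bvegq isvou dygmb gbvao swcl rwtm jaas
Hunk 5: at line 9 remove [gbvao] add [xmq,ueup,moyv] -> 15 lines: pno dnbiz yan vvu vqw rhz bvegq isvou dygmb xmq ueup moyv swcl rwtm jaas
Hunk 6: at line 11 remove [moyv,swcl,rwtm] add [exeen] -> 13 lines: pno dnbiz yan vvu vqw rhz bvegq isvou dygmb xmq ueup exeen jaas
Hunk 7: at line 7 remove [dygmb] add [hpd,rspo] -> 14 lines: pno dnbiz yan vvu vqw rhz bvegq isvou hpd rspo xmq ueup exeen jaas
Final line 12: ueup

Answer: ueup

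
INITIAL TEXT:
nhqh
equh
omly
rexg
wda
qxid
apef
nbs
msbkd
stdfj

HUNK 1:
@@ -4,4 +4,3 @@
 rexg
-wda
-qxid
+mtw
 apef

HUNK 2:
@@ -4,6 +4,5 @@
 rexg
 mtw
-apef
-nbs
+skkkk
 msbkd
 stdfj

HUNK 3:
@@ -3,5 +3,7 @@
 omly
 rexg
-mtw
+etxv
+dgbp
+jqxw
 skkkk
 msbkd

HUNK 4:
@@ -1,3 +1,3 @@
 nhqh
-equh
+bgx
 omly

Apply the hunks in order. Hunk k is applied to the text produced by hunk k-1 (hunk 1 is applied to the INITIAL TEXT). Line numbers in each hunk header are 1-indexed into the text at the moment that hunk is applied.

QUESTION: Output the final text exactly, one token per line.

Hunk 1: at line 4 remove [wda,qxid] add [mtw] -> 9 lines: nhqh equh omly rexg mtw apef nbs msbkd stdfj
Hunk 2: at line 4 remove [apef,nbs] add [skkkk] -> 8 lines: nhqh equh omly rexg mtw skkkk msbkd stdfj
Hunk 3: at line 3 remove [mtw] add [etxv,dgbp,jqxw] -> 10 lines: nhqh equh omly rexg etxv dgbp jqxw skkkk msbkd stdfj
Hunk 4: at line 1 remove [equh] add [bgx] -> 10 lines: nhqh bgx omly rexg etxv dgbp jqxw skkkk msbkd stdfj

Answer: nhqh
bgx
omly
rexg
etxv
dgbp
jqxw
skkkk
msbkd
stdfj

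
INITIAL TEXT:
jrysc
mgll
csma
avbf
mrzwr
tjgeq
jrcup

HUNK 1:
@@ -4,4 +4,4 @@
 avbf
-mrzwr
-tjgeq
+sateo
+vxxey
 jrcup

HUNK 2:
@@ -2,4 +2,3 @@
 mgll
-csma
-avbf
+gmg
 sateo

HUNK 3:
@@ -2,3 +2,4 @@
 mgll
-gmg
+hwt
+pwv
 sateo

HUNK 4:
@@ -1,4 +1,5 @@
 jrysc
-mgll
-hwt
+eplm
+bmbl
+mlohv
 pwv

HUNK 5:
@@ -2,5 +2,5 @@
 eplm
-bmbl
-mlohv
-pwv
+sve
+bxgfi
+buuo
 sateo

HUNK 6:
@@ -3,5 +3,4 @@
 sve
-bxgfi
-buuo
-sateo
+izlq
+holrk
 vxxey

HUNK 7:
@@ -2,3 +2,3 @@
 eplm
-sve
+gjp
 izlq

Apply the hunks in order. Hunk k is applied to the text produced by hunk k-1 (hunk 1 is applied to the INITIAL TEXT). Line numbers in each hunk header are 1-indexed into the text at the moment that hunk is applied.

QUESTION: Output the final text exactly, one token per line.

Hunk 1: at line 4 remove [mrzwr,tjgeq] add [sateo,vxxey] -> 7 lines: jrysc mgll csma avbf sateo vxxey jrcup
Hunk 2: at line 2 remove [csma,avbf] add [gmg] -> 6 lines: jrysc mgll gmg sateo vxxey jrcup
Hunk 3: at line 2 remove [gmg] add [hwt,pwv] -> 7 lines: jrysc mgll hwt pwv sateo vxxey jrcup
Hunk 4: at line 1 remove [mgll,hwt] add [eplm,bmbl,mlohv] -> 8 lines: jrysc eplm bmbl mlohv pwv sateo vxxey jrcup
Hunk 5: at line 2 remove [bmbl,mlohv,pwv] add [sve,bxgfi,buuo] -> 8 lines: jrysc eplm sve bxgfi buuo sateo vxxey jrcup
Hunk 6: at line 3 remove [bxgfi,buuo,sateo] add [izlq,holrk] -> 7 lines: jrysc eplm sve izlq holrk vxxey jrcup
Hunk 7: at line 2 remove [sve] add [gjp] -> 7 lines: jrysc eplm gjp izlq holrk vxxey jrcup

Answer: jrysc
eplm
gjp
izlq
holrk
vxxey
jrcup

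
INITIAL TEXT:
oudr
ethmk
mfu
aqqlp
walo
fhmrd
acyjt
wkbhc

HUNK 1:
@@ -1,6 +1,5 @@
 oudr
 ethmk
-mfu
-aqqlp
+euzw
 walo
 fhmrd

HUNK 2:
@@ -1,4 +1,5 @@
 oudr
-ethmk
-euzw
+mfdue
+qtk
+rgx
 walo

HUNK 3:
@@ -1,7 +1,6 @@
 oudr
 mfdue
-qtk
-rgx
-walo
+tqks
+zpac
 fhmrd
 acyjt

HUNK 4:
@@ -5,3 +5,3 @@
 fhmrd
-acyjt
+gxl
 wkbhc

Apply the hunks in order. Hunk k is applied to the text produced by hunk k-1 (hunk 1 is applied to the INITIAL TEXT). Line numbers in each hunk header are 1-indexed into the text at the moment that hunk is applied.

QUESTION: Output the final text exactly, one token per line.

Hunk 1: at line 1 remove [mfu,aqqlp] add [euzw] -> 7 lines: oudr ethmk euzw walo fhmrd acyjt wkbhc
Hunk 2: at line 1 remove [ethmk,euzw] add [mfdue,qtk,rgx] -> 8 lines: oudr mfdue qtk rgx walo fhmrd acyjt wkbhc
Hunk 3: at line 1 remove [qtk,rgx,walo] add [tqks,zpac] -> 7 lines: oudr mfdue tqks zpac fhmrd acyjt wkbhc
Hunk 4: at line 5 remove [acyjt] add [gxl] -> 7 lines: oudr mfdue tqks zpac fhmrd gxl wkbhc

Answer: oudr
mfdue
tqks
zpac
fhmrd
gxl
wkbhc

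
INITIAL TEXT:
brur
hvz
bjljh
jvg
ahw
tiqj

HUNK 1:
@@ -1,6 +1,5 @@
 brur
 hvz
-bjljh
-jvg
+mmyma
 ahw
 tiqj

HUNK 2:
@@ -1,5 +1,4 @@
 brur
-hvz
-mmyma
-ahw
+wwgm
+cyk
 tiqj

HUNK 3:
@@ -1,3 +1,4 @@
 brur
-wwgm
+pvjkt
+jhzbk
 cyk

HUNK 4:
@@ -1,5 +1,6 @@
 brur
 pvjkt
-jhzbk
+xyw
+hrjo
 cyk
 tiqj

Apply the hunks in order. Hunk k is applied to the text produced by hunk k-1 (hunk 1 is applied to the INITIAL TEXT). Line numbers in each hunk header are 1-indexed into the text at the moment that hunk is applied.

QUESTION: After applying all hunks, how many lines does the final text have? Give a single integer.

Answer: 6

Derivation:
Hunk 1: at line 1 remove [bjljh,jvg] add [mmyma] -> 5 lines: brur hvz mmyma ahw tiqj
Hunk 2: at line 1 remove [hvz,mmyma,ahw] add [wwgm,cyk] -> 4 lines: brur wwgm cyk tiqj
Hunk 3: at line 1 remove [wwgm] add [pvjkt,jhzbk] -> 5 lines: brur pvjkt jhzbk cyk tiqj
Hunk 4: at line 1 remove [jhzbk] add [xyw,hrjo] -> 6 lines: brur pvjkt xyw hrjo cyk tiqj
Final line count: 6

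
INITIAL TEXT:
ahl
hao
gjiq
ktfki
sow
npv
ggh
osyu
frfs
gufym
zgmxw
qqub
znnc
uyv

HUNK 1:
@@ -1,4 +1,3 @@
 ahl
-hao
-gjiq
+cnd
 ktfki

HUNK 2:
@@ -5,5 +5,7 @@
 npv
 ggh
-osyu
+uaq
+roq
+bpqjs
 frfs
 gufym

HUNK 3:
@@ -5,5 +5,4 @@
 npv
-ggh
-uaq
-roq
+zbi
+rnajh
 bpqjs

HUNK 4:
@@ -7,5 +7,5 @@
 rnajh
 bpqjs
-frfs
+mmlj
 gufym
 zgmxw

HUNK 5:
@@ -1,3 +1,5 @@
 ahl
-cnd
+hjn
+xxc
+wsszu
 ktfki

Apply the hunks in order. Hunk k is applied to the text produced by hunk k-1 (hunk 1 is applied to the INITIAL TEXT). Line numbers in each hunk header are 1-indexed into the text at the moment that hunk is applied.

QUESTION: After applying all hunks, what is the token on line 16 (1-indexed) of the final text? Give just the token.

Hunk 1: at line 1 remove [hao,gjiq] add [cnd] -> 13 lines: ahl cnd ktfki sow npv ggh osyu frfs gufym zgmxw qqub znnc uyv
Hunk 2: at line 5 remove [osyu] add [uaq,roq,bpqjs] -> 15 lines: ahl cnd ktfki sow npv ggh uaq roq bpqjs frfs gufym zgmxw qqub znnc uyv
Hunk 3: at line 5 remove [ggh,uaq,roq] add [zbi,rnajh] -> 14 lines: ahl cnd ktfki sow npv zbi rnajh bpqjs frfs gufym zgmxw qqub znnc uyv
Hunk 4: at line 7 remove [frfs] add [mmlj] -> 14 lines: ahl cnd ktfki sow npv zbi rnajh bpqjs mmlj gufym zgmxw qqub znnc uyv
Hunk 5: at line 1 remove [cnd] add [hjn,xxc,wsszu] -> 16 lines: ahl hjn xxc wsszu ktfki sow npv zbi rnajh bpqjs mmlj gufym zgmxw qqub znnc uyv
Final line 16: uyv

Answer: uyv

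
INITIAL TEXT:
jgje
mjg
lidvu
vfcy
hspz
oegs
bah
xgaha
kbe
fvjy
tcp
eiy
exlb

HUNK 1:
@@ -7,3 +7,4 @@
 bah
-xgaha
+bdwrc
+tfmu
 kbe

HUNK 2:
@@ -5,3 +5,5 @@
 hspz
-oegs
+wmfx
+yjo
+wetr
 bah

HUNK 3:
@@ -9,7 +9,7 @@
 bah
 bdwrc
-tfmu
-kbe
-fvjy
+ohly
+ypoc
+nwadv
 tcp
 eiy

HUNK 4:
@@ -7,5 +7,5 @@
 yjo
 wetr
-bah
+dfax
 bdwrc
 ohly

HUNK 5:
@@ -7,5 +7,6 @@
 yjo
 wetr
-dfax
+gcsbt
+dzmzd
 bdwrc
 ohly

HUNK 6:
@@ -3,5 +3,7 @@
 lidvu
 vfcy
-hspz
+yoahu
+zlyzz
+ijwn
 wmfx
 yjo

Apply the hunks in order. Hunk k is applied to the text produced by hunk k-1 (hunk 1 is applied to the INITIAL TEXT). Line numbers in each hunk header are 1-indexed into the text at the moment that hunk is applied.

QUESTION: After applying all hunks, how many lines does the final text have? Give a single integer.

Hunk 1: at line 7 remove [xgaha] add [bdwrc,tfmu] -> 14 lines: jgje mjg lidvu vfcy hspz oegs bah bdwrc tfmu kbe fvjy tcp eiy exlb
Hunk 2: at line 5 remove [oegs] add [wmfx,yjo,wetr] -> 16 lines: jgje mjg lidvu vfcy hspz wmfx yjo wetr bah bdwrc tfmu kbe fvjy tcp eiy exlb
Hunk 3: at line 9 remove [tfmu,kbe,fvjy] add [ohly,ypoc,nwadv] -> 16 lines: jgje mjg lidvu vfcy hspz wmfx yjo wetr bah bdwrc ohly ypoc nwadv tcp eiy exlb
Hunk 4: at line 7 remove [bah] add [dfax] -> 16 lines: jgje mjg lidvu vfcy hspz wmfx yjo wetr dfax bdwrc ohly ypoc nwadv tcp eiy exlb
Hunk 5: at line 7 remove [dfax] add [gcsbt,dzmzd] -> 17 lines: jgje mjg lidvu vfcy hspz wmfx yjo wetr gcsbt dzmzd bdwrc ohly ypoc nwadv tcp eiy exlb
Hunk 6: at line 3 remove [hspz] add [yoahu,zlyzz,ijwn] -> 19 lines: jgje mjg lidvu vfcy yoahu zlyzz ijwn wmfx yjo wetr gcsbt dzmzd bdwrc ohly ypoc nwadv tcp eiy exlb
Final line count: 19

Answer: 19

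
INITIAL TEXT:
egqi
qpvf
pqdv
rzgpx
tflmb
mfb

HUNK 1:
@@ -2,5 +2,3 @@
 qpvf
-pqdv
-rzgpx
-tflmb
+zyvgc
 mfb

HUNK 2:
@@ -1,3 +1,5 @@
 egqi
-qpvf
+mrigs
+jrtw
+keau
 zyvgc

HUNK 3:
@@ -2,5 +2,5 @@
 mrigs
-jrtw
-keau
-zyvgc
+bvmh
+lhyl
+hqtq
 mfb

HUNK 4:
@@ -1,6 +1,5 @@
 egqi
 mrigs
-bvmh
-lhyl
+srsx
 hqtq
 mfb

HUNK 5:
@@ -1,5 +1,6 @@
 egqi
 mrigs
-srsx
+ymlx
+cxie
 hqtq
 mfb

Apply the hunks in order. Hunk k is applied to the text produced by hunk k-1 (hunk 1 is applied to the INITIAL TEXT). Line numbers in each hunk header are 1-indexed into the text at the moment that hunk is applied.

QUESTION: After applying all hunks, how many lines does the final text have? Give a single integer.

Answer: 6

Derivation:
Hunk 1: at line 2 remove [pqdv,rzgpx,tflmb] add [zyvgc] -> 4 lines: egqi qpvf zyvgc mfb
Hunk 2: at line 1 remove [qpvf] add [mrigs,jrtw,keau] -> 6 lines: egqi mrigs jrtw keau zyvgc mfb
Hunk 3: at line 2 remove [jrtw,keau,zyvgc] add [bvmh,lhyl,hqtq] -> 6 lines: egqi mrigs bvmh lhyl hqtq mfb
Hunk 4: at line 1 remove [bvmh,lhyl] add [srsx] -> 5 lines: egqi mrigs srsx hqtq mfb
Hunk 5: at line 1 remove [srsx] add [ymlx,cxie] -> 6 lines: egqi mrigs ymlx cxie hqtq mfb
Final line count: 6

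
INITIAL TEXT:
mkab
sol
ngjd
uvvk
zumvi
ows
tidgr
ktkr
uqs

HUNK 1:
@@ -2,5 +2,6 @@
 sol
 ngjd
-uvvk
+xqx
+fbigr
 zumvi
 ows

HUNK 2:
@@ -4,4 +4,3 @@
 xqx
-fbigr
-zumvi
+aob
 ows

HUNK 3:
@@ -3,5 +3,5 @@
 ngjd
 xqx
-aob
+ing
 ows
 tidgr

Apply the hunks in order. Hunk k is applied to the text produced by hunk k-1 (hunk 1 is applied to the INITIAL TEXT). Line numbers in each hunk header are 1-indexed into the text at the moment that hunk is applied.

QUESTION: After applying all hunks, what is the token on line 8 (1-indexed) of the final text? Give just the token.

Answer: ktkr

Derivation:
Hunk 1: at line 2 remove [uvvk] add [xqx,fbigr] -> 10 lines: mkab sol ngjd xqx fbigr zumvi ows tidgr ktkr uqs
Hunk 2: at line 4 remove [fbigr,zumvi] add [aob] -> 9 lines: mkab sol ngjd xqx aob ows tidgr ktkr uqs
Hunk 3: at line 3 remove [aob] add [ing] -> 9 lines: mkab sol ngjd xqx ing ows tidgr ktkr uqs
Final line 8: ktkr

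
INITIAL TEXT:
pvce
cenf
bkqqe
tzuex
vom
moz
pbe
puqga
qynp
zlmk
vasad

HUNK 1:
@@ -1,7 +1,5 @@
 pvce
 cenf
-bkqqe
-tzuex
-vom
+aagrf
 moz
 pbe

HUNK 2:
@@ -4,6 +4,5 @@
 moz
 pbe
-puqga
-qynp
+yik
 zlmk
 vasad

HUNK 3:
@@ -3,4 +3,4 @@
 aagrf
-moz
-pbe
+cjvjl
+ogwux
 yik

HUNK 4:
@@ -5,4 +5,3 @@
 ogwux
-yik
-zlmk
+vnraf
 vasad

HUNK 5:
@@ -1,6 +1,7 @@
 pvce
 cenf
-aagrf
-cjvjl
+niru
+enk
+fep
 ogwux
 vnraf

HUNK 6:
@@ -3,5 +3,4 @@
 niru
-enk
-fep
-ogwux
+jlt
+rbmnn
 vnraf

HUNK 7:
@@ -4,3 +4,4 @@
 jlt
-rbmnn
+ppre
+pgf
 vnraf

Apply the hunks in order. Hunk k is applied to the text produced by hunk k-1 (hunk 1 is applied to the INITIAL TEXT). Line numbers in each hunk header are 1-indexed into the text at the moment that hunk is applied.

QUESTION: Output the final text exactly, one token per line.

Hunk 1: at line 1 remove [bkqqe,tzuex,vom] add [aagrf] -> 9 lines: pvce cenf aagrf moz pbe puqga qynp zlmk vasad
Hunk 2: at line 4 remove [puqga,qynp] add [yik] -> 8 lines: pvce cenf aagrf moz pbe yik zlmk vasad
Hunk 3: at line 3 remove [moz,pbe] add [cjvjl,ogwux] -> 8 lines: pvce cenf aagrf cjvjl ogwux yik zlmk vasad
Hunk 4: at line 5 remove [yik,zlmk] add [vnraf] -> 7 lines: pvce cenf aagrf cjvjl ogwux vnraf vasad
Hunk 5: at line 1 remove [aagrf,cjvjl] add [niru,enk,fep] -> 8 lines: pvce cenf niru enk fep ogwux vnraf vasad
Hunk 6: at line 3 remove [enk,fep,ogwux] add [jlt,rbmnn] -> 7 lines: pvce cenf niru jlt rbmnn vnraf vasad
Hunk 7: at line 4 remove [rbmnn] add [ppre,pgf] -> 8 lines: pvce cenf niru jlt ppre pgf vnraf vasad

Answer: pvce
cenf
niru
jlt
ppre
pgf
vnraf
vasad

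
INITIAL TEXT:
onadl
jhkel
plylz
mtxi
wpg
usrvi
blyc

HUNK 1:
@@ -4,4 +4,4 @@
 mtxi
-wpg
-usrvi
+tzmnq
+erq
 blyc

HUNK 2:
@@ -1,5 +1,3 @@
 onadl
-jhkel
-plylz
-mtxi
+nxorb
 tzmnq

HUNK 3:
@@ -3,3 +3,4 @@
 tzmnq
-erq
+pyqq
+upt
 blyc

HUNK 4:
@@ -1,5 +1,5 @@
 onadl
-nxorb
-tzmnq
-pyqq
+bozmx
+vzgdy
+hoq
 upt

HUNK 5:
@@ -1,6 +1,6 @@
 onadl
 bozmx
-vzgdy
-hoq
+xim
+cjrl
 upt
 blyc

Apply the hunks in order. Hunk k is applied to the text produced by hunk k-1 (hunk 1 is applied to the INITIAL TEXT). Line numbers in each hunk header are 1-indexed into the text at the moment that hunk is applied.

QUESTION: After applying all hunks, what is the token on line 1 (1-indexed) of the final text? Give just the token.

Hunk 1: at line 4 remove [wpg,usrvi] add [tzmnq,erq] -> 7 lines: onadl jhkel plylz mtxi tzmnq erq blyc
Hunk 2: at line 1 remove [jhkel,plylz,mtxi] add [nxorb] -> 5 lines: onadl nxorb tzmnq erq blyc
Hunk 3: at line 3 remove [erq] add [pyqq,upt] -> 6 lines: onadl nxorb tzmnq pyqq upt blyc
Hunk 4: at line 1 remove [nxorb,tzmnq,pyqq] add [bozmx,vzgdy,hoq] -> 6 lines: onadl bozmx vzgdy hoq upt blyc
Hunk 5: at line 1 remove [vzgdy,hoq] add [xim,cjrl] -> 6 lines: onadl bozmx xim cjrl upt blyc
Final line 1: onadl

Answer: onadl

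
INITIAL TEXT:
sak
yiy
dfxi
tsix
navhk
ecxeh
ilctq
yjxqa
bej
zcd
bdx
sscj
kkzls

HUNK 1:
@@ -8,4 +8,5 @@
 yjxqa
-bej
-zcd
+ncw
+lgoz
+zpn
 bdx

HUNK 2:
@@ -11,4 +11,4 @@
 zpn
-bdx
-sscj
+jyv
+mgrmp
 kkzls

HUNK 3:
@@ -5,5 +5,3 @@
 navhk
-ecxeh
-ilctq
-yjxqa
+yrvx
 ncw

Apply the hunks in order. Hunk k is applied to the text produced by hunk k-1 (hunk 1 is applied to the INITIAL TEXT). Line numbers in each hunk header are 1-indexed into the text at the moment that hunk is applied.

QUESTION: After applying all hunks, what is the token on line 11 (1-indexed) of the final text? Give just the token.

Answer: mgrmp

Derivation:
Hunk 1: at line 8 remove [bej,zcd] add [ncw,lgoz,zpn] -> 14 lines: sak yiy dfxi tsix navhk ecxeh ilctq yjxqa ncw lgoz zpn bdx sscj kkzls
Hunk 2: at line 11 remove [bdx,sscj] add [jyv,mgrmp] -> 14 lines: sak yiy dfxi tsix navhk ecxeh ilctq yjxqa ncw lgoz zpn jyv mgrmp kkzls
Hunk 3: at line 5 remove [ecxeh,ilctq,yjxqa] add [yrvx] -> 12 lines: sak yiy dfxi tsix navhk yrvx ncw lgoz zpn jyv mgrmp kkzls
Final line 11: mgrmp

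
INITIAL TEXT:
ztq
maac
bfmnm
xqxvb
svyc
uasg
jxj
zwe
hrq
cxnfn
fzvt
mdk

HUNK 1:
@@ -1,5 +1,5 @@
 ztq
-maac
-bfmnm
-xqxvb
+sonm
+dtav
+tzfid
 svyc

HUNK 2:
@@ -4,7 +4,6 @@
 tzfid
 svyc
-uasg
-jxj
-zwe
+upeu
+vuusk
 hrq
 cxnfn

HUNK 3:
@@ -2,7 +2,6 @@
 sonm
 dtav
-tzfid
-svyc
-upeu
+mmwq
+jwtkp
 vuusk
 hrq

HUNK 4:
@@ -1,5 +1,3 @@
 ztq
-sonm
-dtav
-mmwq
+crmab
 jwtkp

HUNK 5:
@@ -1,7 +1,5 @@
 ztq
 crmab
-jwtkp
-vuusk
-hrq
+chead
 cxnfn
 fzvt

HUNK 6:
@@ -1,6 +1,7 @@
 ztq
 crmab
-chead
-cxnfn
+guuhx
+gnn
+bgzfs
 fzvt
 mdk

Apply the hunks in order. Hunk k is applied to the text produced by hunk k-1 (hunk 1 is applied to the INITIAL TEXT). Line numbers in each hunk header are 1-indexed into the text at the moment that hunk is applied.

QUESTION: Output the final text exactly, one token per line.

Answer: ztq
crmab
guuhx
gnn
bgzfs
fzvt
mdk

Derivation:
Hunk 1: at line 1 remove [maac,bfmnm,xqxvb] add [sonm,dtav,tzfid] -> 12 lines: ztq sonm dtav tzfid svyc uasg jxj zwe hrq cxnfn fzvt mdk
Hunk 2: at line 4 remove [uasg,jxj,zwe] add [upeu,vuusk] -> 11 lines: ztq sonm dtav tzfid svyc upeu vuusk hrq cxnfn fzvt mdk
Hunk 3: at line 2 remove [tzfid,svyc,upeu] add [mmwq,jwtkp] -> 10 lines: ztq sonm dtav mmwq jwtkp vuusk hrq cxnfn fzvt mdk
Hunk 4: at line 1 remove [sonm,dtav,mmwq] add [crmab] -> 8 lines: ztq crmab jwtkp vuusk hrq cxnfn fzvt mdk
Hunk 5: at line 1 remove [jwtkp,vuusk,hrq] add [chead] -> 6 lines: ztq crmab chead cxnfn fzvt mdk
Hunk 6: at line 1 remove [chead,cxnfn] add [guuhx,gnn,bgzfs] -> 7 lines: ztq crmab guuhx gnn bgzfs fzvt mdk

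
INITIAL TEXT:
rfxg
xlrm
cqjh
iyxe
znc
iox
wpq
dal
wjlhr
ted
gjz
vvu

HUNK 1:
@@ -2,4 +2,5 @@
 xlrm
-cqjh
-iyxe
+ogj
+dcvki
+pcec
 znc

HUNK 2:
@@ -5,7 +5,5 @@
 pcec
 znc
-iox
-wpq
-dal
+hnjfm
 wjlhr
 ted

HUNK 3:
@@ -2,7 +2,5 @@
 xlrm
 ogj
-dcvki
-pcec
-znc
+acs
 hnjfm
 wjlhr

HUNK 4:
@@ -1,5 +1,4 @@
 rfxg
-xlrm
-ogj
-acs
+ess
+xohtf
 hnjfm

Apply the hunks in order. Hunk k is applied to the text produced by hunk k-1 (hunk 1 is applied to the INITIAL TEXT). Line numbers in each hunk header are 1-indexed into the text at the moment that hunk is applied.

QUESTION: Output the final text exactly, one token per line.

Hunk 1: at line 2 remove [cqjh,iyxe] add [ogj,dcvki,pcec] -> 13 lines: rfxg xlrm ogj dcvki pcec znc iox wpq dal wjlhr ted gjz vvu
Hunk 2: at line 5 remove [iox,wpq,dal] add [hnjfm] -> 11 lines: rfxg xlrm ogj dcvki pcec znc hnjfm wjlhr ted gjz vvu
Hunk 3: at line 2 remove [dcvki,pcec,znc] add [acs] -> 9 lines: rfxg xlrm ogj acs hnjfm wjlhr ted gjz vvu
Hunk 4: at line 1 remove [xlrm,ogj,acs] add [ess,xohtf] -> 8 lines: rfxg ess xohtf hnjfm wjlhr ted gjz vvu

Answer: rfxg
ess
xohtf
hnjfm
wjlhr
ted
gjz
vvu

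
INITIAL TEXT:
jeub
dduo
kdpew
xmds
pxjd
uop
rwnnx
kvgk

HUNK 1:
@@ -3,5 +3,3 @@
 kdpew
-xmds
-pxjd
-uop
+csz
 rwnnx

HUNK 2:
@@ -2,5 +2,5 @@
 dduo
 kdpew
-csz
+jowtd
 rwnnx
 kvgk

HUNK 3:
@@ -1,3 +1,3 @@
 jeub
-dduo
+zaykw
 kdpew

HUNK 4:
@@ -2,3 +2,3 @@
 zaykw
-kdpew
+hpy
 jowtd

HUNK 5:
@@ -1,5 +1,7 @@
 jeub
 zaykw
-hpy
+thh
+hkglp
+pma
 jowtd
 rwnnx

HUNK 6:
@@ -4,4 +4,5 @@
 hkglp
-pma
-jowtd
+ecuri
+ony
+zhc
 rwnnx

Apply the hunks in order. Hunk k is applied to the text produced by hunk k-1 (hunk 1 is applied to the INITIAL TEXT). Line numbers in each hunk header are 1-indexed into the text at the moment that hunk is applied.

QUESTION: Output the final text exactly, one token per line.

Hunk 1: at line 3 remove [xmds,pxjd,uop] add [csz] -> 6 lines: jeub dduo kdpew csz rwnnx kvgk
Hunk 2: at line 2 remove [csz] add [jowtd] -> 6 lines: jeub dduo kdpew jowtd rwnnx kvgk
Hunk 3: at line 1 remove [dduo] add [zaykw] -> 6 lines: jeub zaykw kdpew jowtd rwnnx kvgk
Hunk 4: at line 2 remove [kdpew] add [hpy] -> 6 lines: jeub zaykw hpy jowtd rwnnx kvgk
Hunk 5: at line 1 remove [hpy] add [thh,hkglp,pma] -> 8 lines: jeub zaykw thh hkglp pma jowtd rwnnx kvgk
Hunk 6: at line 4 remove [pma,jowtd] add [ecuri,ony,zhc] -> 9 lines: jeub zaykw thh hkglp ecuri ony zhc rwnnx kvgk

Answer: jeub
zaykw
thh
hkglp
ecuri
ony
zhc
rwnnx
kvgk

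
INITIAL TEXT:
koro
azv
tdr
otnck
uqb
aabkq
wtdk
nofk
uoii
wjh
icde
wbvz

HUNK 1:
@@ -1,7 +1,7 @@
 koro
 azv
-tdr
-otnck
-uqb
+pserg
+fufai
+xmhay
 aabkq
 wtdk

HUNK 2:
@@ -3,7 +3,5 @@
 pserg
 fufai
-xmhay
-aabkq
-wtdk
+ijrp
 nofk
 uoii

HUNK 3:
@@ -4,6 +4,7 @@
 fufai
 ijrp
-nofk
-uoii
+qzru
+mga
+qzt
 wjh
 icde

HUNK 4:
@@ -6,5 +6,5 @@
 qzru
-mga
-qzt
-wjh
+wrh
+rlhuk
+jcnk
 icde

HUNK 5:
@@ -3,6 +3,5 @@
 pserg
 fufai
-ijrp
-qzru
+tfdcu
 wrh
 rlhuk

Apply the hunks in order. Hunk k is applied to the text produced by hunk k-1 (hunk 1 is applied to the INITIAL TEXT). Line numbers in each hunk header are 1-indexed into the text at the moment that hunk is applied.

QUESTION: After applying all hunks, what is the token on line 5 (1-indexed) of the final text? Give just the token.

Hunk 1: at line 1 remove [tdr,otnck,uqb] add [pserg,fufai,xmhay] -> 12 lines: koro azv pserg fufai xmhay aabkq wtdk nofk uoii wjh icde wbvz
Hunk 2: at line 3 remove [xmhay,aabkq,wtdk] add [ijrp] -> 10 lines: koro azv pserg fufai ijrp nofk uoii wjh icde wbvz
Hunk 3: at line 4 remove [nofk,uoii] add [qzru,mga,qzt] -> 11 lines: koro azv pserg fufai ijrp qzru mga qzt wjh icde wbvz
Hunk 4: at line 6 remove [mga,qzt,wjh] add [wrh,rlhuk,jcnk] -> 11 lines: koro azv pserg fufai ijrp qzru wrh rlhuk jcnk icde wbvz
Hunk 5: at line 3 remove [ijrp,qzru] add [tfdcu] -> 10 lines: koro azv pserg fufai tfdcu wrh rlhuk jcnk icde wbvz
Final line 5: tfdcu

Answer: tfdcu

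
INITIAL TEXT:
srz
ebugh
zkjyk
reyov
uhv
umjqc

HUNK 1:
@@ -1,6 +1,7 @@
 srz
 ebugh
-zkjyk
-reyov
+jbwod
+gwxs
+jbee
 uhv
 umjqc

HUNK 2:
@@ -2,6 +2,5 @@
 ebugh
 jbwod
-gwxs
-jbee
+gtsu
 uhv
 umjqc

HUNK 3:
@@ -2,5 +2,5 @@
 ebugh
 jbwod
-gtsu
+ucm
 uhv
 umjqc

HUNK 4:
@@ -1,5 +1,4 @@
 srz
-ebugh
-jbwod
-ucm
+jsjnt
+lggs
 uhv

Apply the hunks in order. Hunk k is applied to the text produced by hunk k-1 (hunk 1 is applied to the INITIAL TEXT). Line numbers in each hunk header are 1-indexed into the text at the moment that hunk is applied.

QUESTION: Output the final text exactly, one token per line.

Answer: srz
jsjnt
lggs
uhv
umjqc

Derivation:
Hunk 1: at line 1 remove [zkjyk,reyov] add [jbwod,gwxs,jbee] -> 7 lines: srz ebugh jbwod gwxs jbee uhv umjqc
Hunk 2: at line 2 remove [gwxs,jbee] add [gtsu] -> 6 lines: srz ebugh jbwod gtsu uhv umjqc
Hunk 3: at line 2 remove [gtsu] add [ucm] -> 6 lines: srz ebugh jbwod ucm uhv umjqc
Hunk 4: at line 1 remove [ebugh,jbwod,ucm] add [jsjnt,lggs] -> 5 lines: srz jsjnt lggs uhv umjqc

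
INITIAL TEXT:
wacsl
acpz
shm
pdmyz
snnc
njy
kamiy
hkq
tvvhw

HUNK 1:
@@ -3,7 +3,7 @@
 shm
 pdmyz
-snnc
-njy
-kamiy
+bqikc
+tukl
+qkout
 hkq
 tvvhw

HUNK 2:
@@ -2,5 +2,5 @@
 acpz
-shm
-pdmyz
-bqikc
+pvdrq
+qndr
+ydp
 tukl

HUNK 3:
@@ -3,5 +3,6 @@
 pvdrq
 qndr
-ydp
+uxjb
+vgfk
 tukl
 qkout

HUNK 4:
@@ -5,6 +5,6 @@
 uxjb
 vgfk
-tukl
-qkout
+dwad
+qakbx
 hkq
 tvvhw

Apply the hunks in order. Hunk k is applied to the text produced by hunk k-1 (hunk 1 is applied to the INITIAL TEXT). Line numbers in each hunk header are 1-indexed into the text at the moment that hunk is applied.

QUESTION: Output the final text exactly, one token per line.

Answer: wacsl
acpz
pvdrq
qndr
uxjb
vgfk
dwad
qakbx
hkq
tvvhw

Derivation:
Hunk 1: at line 3 remove [snnc,njy,kamiy] add [bqikc,tukl,qkout] -> 9 lines: wacsl acpz shm pdmyz bqikc tukl qkout hkq tvvhw
Hunk 2: at line 2 remove [shm,pdmyz,bqikc] add [pvdrq,qndr,ydp] -> 9 lines: wacsl acpz pvdrq qndr ydp tukl qkout hkq tvvhw
Hunk 3: at line 3 remove [ydp] add [uxjb,vgfk] -> 10 lines: wacsl acpz pvdrq qndr uxjb vgfk tukl qkout hkq tvvhw
Hunk 4: at line 5 remove [tukl,qkout] add [dwad,qakbx] -> 10 lines: wacsl acpz pvdrq qndr uxjb vgfk dwad qakbx hkq tvvhw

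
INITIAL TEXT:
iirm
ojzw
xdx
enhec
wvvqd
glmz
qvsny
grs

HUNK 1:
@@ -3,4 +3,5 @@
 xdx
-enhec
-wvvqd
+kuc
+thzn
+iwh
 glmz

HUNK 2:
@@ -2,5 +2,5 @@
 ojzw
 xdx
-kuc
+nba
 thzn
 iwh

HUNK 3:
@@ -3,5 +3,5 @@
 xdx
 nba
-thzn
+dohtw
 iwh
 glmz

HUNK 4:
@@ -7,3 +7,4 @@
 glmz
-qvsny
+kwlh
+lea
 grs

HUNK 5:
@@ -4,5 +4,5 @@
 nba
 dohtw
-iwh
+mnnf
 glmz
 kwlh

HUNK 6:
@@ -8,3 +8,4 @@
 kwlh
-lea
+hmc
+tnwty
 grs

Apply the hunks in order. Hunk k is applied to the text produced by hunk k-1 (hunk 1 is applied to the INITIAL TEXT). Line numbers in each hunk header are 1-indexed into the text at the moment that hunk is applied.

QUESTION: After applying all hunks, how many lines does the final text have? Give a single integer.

Hunk 1: at line 3 remove [enhec,wvvqd] add [kuc,thzn,iwh] -> 9 lines: iirm ojzw xdx kuc thzn iwh glmz qvsny grs
Hunk 2: at line 2 remove [kuc] add [nba] -> 9 lines: iirm ojzw xdx nba thzn iwh glmz qvsny grs
Hunk 3: at line 3 remove [thzn] add [dohtw] -> 9 lines: iirm ojzw xdx nba dohtw iwh glmz qvsny grs
Hunk 4: at line 7 remove [qvsny] add [kwlh,lea] -> 10 lines: iirm ojzw xdx nba dohtw iwh glmz kwlh lea grs
Hunk 5: at line 4 remove [iwh] add [mnnf] -> 10 lines: iirm ojzw xdx nba dohtw mnnf glmz kwlh lea grs
Hunk 6: at line 8 remove [lea] add [hmc,tnwty] -> 11 lines: iirm ojzw xdx nba dohtw mnnf glmz kwlh hmc tnwty grs
Final line count: 11

Answer: 11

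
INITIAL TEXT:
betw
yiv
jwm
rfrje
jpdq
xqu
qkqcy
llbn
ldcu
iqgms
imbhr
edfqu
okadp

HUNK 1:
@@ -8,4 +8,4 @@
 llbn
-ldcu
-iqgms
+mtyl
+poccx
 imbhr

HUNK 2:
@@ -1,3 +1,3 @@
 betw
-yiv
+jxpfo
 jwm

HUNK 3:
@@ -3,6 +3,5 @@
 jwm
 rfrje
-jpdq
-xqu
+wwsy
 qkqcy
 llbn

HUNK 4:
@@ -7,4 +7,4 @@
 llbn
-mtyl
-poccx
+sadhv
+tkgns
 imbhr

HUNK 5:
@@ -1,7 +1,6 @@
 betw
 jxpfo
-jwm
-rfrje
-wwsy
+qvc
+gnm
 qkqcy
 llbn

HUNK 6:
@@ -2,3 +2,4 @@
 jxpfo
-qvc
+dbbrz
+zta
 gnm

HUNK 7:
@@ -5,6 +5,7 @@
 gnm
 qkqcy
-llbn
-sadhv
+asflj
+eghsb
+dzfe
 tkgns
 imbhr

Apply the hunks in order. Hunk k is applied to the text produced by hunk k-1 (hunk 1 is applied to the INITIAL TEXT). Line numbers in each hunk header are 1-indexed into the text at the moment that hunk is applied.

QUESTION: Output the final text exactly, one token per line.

Hunk 1: at line 8 remove [ldcu,iqgms] add [mtyl,poccx] -> 13 lines: betw yiv jwm rfrje jpdq xqu qkqcy llbn mtyl poccx imbhr edfqu okadp
Hunk 2: at line 1 remove [yiv] add [jxpfo] -> 13 lines: betw jxpfo jwm rfrje jpdq xqu qkqcy llbn mtyl poccx imbhr edfqu okadp
Hunk 3: at line 3 remove [jpdq,xqu] add [wwsy] -> 12 lines: betw jxpfo jwm rfrje wwsy qkqcy llbn mtyl poccx imbhr edfqu okadp
Hunk 4: at line 7 remove [mtyl,poccx] add [sadhv,tkgns] -> 12 lines: betw jxpfo jwm rfrje wwsy qkqcy llbn sadhv tkgns imbhr edfqu okadp
Hunk 5: at line 1 remove [jwm,rfrje,wwsy] add [qvc,gnm] -> 11 lines: betw jxpfo qvc gnm qkqcy llbn sadhv tkgns imbhr edfqu okadp
Hunk 6: at line 2 remove [qvc] add [dbbrz,zta] -> 12 lines: betw jxpfo dbbrz zta gnm qkqcy llbn sadhv tkgns imbhr edfqu okadp
Hunk 7: at line 5 remove [llbn,sadhv] add [asflj,eghsb,dzfe] -> 13 lines: betw jxpfo dbbrz zta gnm qkqcy asflj eghsb dzfe tkgns imbhr edfqu okadp

Answer: betw
jxpfo
dbbrz
zta
gnm
qkqcy
asflj
eghsb
dzfe
tkgns
imbhr
edfqu
okadp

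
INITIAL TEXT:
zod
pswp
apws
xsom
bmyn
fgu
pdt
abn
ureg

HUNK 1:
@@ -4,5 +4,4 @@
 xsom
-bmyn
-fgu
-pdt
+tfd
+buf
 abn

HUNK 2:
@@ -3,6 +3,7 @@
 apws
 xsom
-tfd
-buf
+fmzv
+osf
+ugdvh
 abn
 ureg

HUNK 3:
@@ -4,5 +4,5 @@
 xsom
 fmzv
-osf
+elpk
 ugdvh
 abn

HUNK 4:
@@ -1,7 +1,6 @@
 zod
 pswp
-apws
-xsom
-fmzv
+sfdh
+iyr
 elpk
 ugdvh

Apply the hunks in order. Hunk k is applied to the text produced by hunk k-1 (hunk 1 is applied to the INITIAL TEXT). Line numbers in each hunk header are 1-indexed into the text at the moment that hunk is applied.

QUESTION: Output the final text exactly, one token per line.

Hunk 1: at line 4 remove [bmyn,fgu,pdt] add [tfd,buf] -> 8 lines: zod pswp apws xsom tfd buf abn ureg
Hunk 2: at line 3 remove [tfd,buf] add [fmzv,osf,ugdvh] -> 9 lines: zod pswp apws xsom fmzv osf ugdvh abn ureg
Hunk 3: at line 4 remove [osf] add [elpk] -> 9 lines: zod pswp apws xsom fmzv elpk ugdvh abn ureg
Hunk 4: at line 1 remove [apws,xsom,fmzv] add [sfdh,iyr] -> 8 lines: zod pswp sfdh iyr elpk ugdvh abn ureg

Answer: zod
pswp
sfdh
iyr
elpk
ugdvh
abn
ureg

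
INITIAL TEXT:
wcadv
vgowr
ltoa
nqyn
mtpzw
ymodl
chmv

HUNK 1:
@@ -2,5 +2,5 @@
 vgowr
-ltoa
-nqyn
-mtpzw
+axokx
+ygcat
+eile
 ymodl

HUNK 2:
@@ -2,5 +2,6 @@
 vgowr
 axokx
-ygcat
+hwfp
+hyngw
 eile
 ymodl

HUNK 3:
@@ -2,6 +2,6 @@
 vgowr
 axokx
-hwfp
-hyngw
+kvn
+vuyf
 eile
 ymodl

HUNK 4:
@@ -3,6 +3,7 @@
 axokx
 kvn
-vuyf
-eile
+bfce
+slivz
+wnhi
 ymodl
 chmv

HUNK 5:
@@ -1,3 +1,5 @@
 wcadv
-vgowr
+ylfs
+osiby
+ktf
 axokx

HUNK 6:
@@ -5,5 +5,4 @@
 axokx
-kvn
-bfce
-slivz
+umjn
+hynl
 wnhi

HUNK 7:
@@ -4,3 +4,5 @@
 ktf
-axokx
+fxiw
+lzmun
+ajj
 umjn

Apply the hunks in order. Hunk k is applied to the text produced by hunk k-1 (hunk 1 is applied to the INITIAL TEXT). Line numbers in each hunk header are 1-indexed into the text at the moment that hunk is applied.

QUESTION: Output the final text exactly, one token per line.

Answer: wcadv
ylfs
osiby
ktf
fxiw
lzmun
ajj
umjn
hynl
wnhi
ymodl
chmv

Derivation:
Hunk 1: at line 2 remove [ltoa,nqyn,mtpzw] add [axokx,ygcat,eile] -> 7 lines: wcadv vgowr axokx ygcat eile ymodl chmv
Hunk 2: at line 2 remove [ygcat] add [hwfp,hyngw] -> 8 lines: wcadv vgowr axokx hwfp hyngw eile ymodl chmv
Hunk 3: at line 2 remove [hwfp,hyngw] add [kvn,vuyf] -> 8 lines: wcadv vgowr axokx kvn vuyf eile ymodl chmv
Hunk 4: at line 3 remove [vuyf,eile] add [bfce,slivz,wnhi] -> 9 lines: wcadv vgowr axokx kvn bfce slivz wnhi ymodl chmv
Hunk 5: at line 1 remove [vgowr] add [ylfs,osiby,ktf] -> 11 lines: wcadv ylfs osiby ktf axokx kvn bfce slivz wnhi ymodl chmv
Hunk 6: at line 5 remove [kvn,bfce,slivz] add [umjn,hynl] -> 10 lines: wcadv ylfs osiby ktf axokx umjn hynl wnhi ymodl chmv
Hunk 7: at line 4 remove [axokx] add [fxiw,lzmun,ajj] -> 12 lines: wcadv ylfs osiby ktf fxiw lzmun ajj umjn hynl wnhi ymodl chmv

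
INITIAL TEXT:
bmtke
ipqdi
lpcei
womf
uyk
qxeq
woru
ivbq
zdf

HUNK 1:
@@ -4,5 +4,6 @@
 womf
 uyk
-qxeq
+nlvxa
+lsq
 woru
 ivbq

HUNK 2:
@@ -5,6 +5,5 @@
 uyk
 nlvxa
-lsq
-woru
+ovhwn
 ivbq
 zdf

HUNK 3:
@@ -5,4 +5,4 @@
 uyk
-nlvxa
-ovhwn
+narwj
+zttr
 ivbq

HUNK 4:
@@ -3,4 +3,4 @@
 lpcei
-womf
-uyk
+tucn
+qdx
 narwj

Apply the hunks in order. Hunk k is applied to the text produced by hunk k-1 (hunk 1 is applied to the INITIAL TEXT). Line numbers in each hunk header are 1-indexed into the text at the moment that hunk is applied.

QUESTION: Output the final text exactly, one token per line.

Hunk 1: at line 4 remove [qxeq] add [nlvxa,lsq] -> 10 lines: bmtke ipqdi lpcei womf uyk nlvxa lsq woru ivbq zdf
Hunk 2: at line 5 remove [lsq,woru] add [ovhwn] -> 9 lines: bmtke ipqdi lpcei womf uyk nlvxa ovhwn ivbq zdf
Hunk 3: at line 5 remove [nlvxa,ovhwn] add [narwj,zttr] -> 9 lines: bmtke ipqdi lpcei womf uyk narwj zttr ivbq zdf
Hunk 4: at line 3 remove [womf,uyk] add [tucn,qdx] -> 9 lines: bmtke ipqdi lpcei tucn qdx narwj zttr ivbq zdf

Answer: bmtke
ipqdi
lpcei
tucn
qdx
narwj
zttr
ivbq
zdf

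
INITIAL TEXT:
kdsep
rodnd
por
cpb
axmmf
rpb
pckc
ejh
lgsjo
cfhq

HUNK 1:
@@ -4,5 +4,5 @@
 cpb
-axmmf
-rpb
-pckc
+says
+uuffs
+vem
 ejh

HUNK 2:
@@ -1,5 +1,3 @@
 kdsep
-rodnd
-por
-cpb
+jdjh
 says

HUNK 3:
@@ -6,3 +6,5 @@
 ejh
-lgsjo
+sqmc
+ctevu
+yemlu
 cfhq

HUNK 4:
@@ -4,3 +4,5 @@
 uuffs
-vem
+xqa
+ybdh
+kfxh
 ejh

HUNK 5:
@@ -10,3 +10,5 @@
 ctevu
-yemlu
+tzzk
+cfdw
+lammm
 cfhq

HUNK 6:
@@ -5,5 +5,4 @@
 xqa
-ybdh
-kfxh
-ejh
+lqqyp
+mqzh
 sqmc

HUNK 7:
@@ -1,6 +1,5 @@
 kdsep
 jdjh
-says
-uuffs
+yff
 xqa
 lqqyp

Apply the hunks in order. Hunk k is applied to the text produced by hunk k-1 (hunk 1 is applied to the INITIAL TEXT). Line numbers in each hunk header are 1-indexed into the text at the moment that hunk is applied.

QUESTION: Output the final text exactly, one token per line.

Answer: kdsep
jdjh
yff
xqa
lqqyp
mqzh
sqmc
ctevu
tzzk
cfdw
lammm
cfhq

Derivation:
Hunk 1: at line 4 remove [axmmf,rpb,pckc] add [says,uuffs,vem] -> 10 lines: kdsep rodnd por cpb says uuffs vem ejh lgsjo cfhq
Hunk 2: at line 1 remove [rodnd,por,cpb] add [jdjh] -> 8 lines: kdsep jdjh says uuffs vem ejh lgsjo cfhq
Hunk 3: at line 6 remove [lgsjo] add [sqmc,ctevu,yemlu] -> 10 lines: kdsep jdjh says uuffs vem ejh sqmc ctevu yemlu cfhq
Hunk 4: at line 4 remove [vem] add [xqa,ybdh,kfxh] -> 12 lines: kdsep jdjh says uuffs xqa ybdh kfxh ejh sqmc ctevu yemlu cfhq
Hunk 5: at line 10 remove [yemlu] add [tzzk,cfdw,lammm] -> 14 lines: kdsep jdjh says uuffs xqa ybdh kfxh ejh sqmc ctevu tzzk cfdw lammm cfhq
Hunk 6: at line 5 remove [ybdh,kfxh,ejh] add [lqqyp,mqzh] -> 13 lines: kdsep jdjh says uuffs xqa lqqyp mqzh sqmc ctevu tzzk cfdw lammm cfhq
Hunk 7: at line 1 remove [says,uuffs] add [yff] -> 12 lines: kdsep jdjh yff xqa lqqyp mqzh sqmc ctevu tzzk cfdw lammm cfhq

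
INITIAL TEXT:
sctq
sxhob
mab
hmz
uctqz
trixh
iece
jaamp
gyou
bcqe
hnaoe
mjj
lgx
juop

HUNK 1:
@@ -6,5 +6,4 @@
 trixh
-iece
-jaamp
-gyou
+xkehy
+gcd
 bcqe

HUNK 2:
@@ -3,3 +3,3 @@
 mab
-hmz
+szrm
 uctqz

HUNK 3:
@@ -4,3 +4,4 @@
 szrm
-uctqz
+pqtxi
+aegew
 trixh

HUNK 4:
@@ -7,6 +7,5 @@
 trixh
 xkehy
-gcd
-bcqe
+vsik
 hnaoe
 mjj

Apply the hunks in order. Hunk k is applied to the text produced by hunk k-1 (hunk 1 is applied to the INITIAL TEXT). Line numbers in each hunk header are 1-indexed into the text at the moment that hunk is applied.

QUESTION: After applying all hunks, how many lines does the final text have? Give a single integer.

Hunk 1: at line 6 remove [iece,jaamp,gyou] add [xkehy,gcd] -> 13 lines: sctq sxhob mab hmz uctqz trixh xkehy gcd bcqe hnaoe mjj lgx juop
Hunk 2: at line 3 remove [hmz] add [szrm] -> 13 lines: sctq sxhob mab szrm uctqz trixh xkehy gcd bcqe hnaoe mjj lgx juop
Hunk 3: at line 4 remove [uctqz] add [pqtxi,aegew] -> 14 lines: sctq sxhob mab szrm pqtxi aegew trixh xkehy gcd bcqe hnaoe mjj lgx juop
Hunk 4: at line 7 remove [gcd,bcqe] add [vsik] -> 13 lines: sctq sxhob mab szrm pqtxi aegew trixh xkehy vsik hnaoe mjj lgx juop
Final line count: 13

Answer: 13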